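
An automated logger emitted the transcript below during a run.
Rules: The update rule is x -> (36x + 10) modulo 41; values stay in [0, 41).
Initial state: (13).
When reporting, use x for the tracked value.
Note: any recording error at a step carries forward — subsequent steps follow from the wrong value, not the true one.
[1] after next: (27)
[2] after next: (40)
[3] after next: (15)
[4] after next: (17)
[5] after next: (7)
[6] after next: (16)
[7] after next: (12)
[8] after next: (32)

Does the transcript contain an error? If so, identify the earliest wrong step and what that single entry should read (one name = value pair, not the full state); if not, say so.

Step 1: x = (36*13 + 10) mod 41 = 27 — exactly as logged.
Step 2: x = (36*27 + 10) mod 41 = 39 — the entry is off here.
First incorrect step: 2; the correct value is x = 39.

step 2, x = 39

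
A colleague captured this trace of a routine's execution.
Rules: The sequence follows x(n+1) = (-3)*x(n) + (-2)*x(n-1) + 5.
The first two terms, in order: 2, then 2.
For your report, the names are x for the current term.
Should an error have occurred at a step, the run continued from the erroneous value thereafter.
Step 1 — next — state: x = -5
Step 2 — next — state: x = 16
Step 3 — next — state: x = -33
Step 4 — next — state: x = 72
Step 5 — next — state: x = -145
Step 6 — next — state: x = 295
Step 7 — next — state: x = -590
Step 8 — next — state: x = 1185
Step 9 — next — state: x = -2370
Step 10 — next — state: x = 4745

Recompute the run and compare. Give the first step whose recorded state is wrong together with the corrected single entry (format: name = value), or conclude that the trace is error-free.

Recomputing the run from the initial state:
step 1: x = -5
step 2: x = 16
step 3: x = -33
step 4: x = 72
step 5: x = -145
step 6: x = 296
step 7: x = -593
step 8: x = 1192
step 9: x = -2385
step 10: x = 4776
The first disagreement with the trace is at step 6, where the value should be x = 296.

step 6, x = 296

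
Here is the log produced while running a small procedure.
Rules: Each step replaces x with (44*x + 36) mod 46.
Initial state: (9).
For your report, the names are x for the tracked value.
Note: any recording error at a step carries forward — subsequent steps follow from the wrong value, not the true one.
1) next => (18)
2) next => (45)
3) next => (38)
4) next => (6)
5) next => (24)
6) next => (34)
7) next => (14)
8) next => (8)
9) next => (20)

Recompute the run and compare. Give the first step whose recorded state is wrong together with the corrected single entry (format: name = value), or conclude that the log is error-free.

1. x = (44*9 + 36) mod 46 = 18 (no discrepancy)
2. x = (44*18 + 36) mod 46 = 0 (first mismatch against the log)
Conclusion: step 2 carries the first error; the entry should be x = 0.

step 2, x = 0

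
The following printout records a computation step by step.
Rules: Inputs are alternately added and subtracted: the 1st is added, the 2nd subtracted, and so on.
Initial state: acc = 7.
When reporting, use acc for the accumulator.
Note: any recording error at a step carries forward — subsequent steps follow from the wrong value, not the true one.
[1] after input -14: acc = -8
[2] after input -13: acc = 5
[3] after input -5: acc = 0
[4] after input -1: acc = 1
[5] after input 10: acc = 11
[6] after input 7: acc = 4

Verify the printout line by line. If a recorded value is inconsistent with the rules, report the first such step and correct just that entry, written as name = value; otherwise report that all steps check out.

step 1, acc = -7

step 1: acc = 7 + -14 = -7 -> the recorded entry deviates here
Conclusion: step 1 carries the first error; the entry should be acc = -7.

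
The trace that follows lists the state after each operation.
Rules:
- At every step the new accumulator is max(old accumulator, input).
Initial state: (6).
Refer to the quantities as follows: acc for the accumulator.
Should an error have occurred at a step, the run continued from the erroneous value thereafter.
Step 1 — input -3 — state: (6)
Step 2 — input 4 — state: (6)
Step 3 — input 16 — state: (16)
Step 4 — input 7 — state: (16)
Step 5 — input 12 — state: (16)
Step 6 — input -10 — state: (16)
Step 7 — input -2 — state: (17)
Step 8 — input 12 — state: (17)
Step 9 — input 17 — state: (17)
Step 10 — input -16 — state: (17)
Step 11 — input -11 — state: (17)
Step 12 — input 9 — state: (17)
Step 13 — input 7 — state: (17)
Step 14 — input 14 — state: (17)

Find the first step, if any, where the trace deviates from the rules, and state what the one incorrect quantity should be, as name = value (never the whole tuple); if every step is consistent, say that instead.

Step 1: acc = max(6, -3) = 6 — confirmed correct.
Step 2: acc = max(6, 4) = 6 — in agreement.
Step 3: acc = max(6, 16) = 16 — no discrepancy.
Step 4: acc = max(16, 7) = 16 — in agreement.
Step 5: acc = max(16, 12) = 16 — in agreement.
Step 6: acc = max(16, -10) = 16 — verified.
Step 7: acc = max(16, -2) = 16 — the recorded entry deviates here.
First deviation found at step 7; the corrected entry is acc = 16.

step 7, acc = 16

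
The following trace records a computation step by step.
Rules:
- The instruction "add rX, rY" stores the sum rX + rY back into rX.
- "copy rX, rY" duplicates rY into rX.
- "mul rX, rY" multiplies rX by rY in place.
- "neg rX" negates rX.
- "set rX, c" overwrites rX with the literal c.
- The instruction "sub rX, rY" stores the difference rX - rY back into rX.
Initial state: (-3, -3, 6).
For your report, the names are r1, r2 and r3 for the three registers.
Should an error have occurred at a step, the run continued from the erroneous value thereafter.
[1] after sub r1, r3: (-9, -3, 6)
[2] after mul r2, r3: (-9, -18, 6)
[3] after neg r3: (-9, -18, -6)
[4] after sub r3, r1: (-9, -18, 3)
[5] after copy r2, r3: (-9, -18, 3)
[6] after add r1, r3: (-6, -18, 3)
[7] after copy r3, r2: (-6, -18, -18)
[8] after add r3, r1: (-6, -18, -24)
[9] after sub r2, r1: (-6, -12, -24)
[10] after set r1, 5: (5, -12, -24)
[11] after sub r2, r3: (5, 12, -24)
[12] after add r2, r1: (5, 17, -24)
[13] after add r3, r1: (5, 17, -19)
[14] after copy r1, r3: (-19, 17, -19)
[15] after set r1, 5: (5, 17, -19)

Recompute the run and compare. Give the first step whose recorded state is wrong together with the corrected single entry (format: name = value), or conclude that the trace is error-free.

1. r1 = -3 - 6 = -9 (exactly as logged)
2. r2 = -3 * 6 = -18 (matches)
3. r3 = -(6) = -6 (no discrepancy)
4. r3 = -6 - -9 = 3 (agrees with the trace)
5. r2 = 3 (not what was recorded)
First deviation found at step 5; the corrected entry is r2 = 3.

step 5, r2 = 3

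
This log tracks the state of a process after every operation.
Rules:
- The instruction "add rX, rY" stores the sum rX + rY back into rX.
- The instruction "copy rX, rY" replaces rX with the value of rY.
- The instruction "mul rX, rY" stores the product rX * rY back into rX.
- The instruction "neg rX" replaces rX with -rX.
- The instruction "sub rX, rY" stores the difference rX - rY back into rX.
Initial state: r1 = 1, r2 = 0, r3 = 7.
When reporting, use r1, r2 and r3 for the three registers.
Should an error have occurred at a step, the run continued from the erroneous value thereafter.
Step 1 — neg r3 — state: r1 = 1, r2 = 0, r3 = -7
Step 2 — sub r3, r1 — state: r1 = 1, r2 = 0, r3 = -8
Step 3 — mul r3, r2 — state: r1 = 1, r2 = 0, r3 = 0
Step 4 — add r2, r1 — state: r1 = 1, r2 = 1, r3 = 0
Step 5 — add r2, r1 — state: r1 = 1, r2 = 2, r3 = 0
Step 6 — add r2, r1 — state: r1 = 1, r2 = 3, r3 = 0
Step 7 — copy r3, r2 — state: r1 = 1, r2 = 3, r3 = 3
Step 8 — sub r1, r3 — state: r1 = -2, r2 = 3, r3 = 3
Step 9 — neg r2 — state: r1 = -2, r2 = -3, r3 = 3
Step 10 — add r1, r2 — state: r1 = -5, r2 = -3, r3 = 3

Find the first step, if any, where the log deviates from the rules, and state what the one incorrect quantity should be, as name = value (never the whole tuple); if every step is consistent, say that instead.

no error

Recomputing the run from the initial state:
step 1: r1 = 1, r2 = 0, r3 = -7
step 2: r1 = 1, r2 = 0, r3 = -8
step 3: r1 = 1, r2 = 0, r3 = 0
step 4: r1 = 1, r2 = 1, r3 = 0
step 5: r1 = 1, r2 = 2, r3 = 0
step 6: r1 = 1, r2 = 3, r3 = 0
step 7: r1 = 1, r2 = 3, r3 = 3
step 8: r1 = -2, r2 = 3, r3 = 3
step 9: r1 = -2, r2 = -3, r3 = 3
step 10: r1 = -5, r2 = -3, r3 = 3
This matches the log at every step.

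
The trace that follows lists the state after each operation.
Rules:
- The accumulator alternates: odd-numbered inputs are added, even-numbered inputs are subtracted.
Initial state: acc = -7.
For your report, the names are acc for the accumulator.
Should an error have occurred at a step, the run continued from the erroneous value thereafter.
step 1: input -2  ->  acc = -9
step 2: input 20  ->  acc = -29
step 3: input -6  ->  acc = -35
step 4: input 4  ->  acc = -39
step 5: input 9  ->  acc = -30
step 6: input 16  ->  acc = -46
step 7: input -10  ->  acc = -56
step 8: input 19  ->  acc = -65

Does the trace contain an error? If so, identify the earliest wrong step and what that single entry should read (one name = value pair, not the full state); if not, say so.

step 1: acc = -7 + -2 = -9 -> in agreement
step 2: acc = -9 - 20 = -29 -> same as recorded
step 3: acc = -29 + -6 = -35 -> checks out
step 4: acc = -35 - 4 = -39 -> verified
step 5: acc = -39 + 9 = -30 -> verified
step 6: acc = -30 - 16 = -46 -> exactly as logged
step 7: acc = -46 + -10 = -56 -> consistent with the trace
step 8: acc = -56 - 19 = -75 -> a discrepancy with the trace
First incorrect step: 8; the correct value is acc = -75.

step 8, acc = -75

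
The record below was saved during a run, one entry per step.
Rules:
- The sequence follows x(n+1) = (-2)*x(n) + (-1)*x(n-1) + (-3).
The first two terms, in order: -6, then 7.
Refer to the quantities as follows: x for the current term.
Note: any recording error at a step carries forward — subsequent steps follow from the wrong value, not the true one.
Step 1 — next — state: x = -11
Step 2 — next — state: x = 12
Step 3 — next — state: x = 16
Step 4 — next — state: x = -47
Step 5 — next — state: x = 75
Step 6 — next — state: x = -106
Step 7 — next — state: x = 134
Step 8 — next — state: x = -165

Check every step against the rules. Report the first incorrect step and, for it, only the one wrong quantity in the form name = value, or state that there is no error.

step 3, x = -16

Recomputing the run from the initial state:
step 1: x = -11
step 2: x = 12
step 3: x = -16
step 4: x = 17
step 5: x = -21
step 6: x = 22
step 7: x = -26
step 8: x = 27
The first disagreement with the record is at step 3, where the value should be x = -16.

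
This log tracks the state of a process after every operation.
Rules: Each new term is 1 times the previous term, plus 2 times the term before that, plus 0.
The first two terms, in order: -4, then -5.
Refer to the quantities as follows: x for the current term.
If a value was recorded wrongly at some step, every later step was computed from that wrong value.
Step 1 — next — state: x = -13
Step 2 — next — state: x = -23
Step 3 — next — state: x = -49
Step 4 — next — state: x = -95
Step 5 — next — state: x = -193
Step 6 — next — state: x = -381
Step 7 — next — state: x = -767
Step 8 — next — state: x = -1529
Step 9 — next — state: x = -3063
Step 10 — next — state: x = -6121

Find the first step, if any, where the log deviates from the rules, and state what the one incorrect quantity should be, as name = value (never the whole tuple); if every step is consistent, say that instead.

Recomputing the run from the initial state:
step 1: x = -13
step 2: x = -23
step 3: x = -49
step 4: x = -95
step 5: x = -193
step 6: x = -383
step 7: x = -769
step 8: x = -1535
step 9: x = -3073
step 10: x = -6143
The first disagreement with the log is at step 6, where the value should be x = -383.

step 6, x = -383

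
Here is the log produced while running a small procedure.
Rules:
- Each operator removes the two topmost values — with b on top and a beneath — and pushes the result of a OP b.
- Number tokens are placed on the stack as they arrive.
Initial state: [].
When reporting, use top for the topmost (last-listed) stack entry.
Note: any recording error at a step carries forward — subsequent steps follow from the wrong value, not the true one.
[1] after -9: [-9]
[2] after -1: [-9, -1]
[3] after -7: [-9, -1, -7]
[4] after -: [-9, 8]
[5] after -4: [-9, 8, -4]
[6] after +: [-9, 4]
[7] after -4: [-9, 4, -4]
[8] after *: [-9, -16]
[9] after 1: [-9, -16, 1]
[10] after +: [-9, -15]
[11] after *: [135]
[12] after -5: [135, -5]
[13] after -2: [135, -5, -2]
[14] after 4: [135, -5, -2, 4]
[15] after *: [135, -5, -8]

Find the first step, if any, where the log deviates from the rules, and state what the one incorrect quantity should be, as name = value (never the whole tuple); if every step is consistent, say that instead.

step 4, top = 6

Recomputing the run from the initial state:
step 1: [-9]
step 2: [-9, -1]
step 3: [-9, -1, -7]
step 4: [-9, 6]
step 5: [-9, 6, -4]
step 6: [-9, 2]
step 7: [-9, 2, -4]
step 8: [-9, -8]
step 9: [-9, -8, 1]
step 10: [-9, -7]
step 11: [63]
step 12: [63, -5]
step 13: [63, -5, -2]
step 14: [63, -5, -2, 4]
step 15: [63, -5, -8]
The first disagreement with the log is at step 4, where the value should be top = 6.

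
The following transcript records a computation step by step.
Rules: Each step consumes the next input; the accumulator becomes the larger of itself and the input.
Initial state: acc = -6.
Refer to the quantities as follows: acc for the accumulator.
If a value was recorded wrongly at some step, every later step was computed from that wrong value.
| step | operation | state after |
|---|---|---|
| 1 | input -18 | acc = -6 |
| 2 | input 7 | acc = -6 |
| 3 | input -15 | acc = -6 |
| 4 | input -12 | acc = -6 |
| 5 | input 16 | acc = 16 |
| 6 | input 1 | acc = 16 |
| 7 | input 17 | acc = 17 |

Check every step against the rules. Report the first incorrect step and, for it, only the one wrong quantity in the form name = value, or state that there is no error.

step 2, acc = 7

1. acc = max(-6, -18) = -6 (consistent with the transcript)
2. acc = max(-6, 7) = 7 (the transcript has a different value)
The audit stops at step 2: the recorded entry is wrong and should be acc = 7.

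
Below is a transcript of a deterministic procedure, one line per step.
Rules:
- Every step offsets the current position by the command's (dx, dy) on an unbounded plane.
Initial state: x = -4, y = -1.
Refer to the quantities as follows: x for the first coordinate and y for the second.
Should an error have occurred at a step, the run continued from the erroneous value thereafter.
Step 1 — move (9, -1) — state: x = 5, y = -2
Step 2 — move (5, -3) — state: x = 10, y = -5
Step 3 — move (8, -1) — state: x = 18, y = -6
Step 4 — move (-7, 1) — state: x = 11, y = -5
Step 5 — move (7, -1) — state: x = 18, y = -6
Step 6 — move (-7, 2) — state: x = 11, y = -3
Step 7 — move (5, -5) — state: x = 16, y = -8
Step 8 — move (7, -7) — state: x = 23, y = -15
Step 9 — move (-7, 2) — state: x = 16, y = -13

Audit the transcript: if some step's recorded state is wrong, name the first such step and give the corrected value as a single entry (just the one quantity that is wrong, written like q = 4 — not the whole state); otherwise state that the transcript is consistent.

step 6, y = -4

Step 1: x = -4 + (9) = 5, y = -1 + (-1) = -2 — matches.
Step 2: x = 5 + (5) = 10, y = -2 + (-3) = -5 — exactly as logged.
Step 3: x = 10 + (8) = 18, y = -5 + (-1) = -6 — checks out.
Step 4: x = 18 + (-7) = 11, y = -6 + (1) = -5 — same as recorded.
Step 5: x = 11 + (7) = 18, y = -5 + (-1) = -6 — consistent with the transcript.
Step 6: x = 18 + (-7) = 11, y = -6 + (2) = -4 — the transcript disagrees here.
Step 6 is the first one off; corrected, y = -4.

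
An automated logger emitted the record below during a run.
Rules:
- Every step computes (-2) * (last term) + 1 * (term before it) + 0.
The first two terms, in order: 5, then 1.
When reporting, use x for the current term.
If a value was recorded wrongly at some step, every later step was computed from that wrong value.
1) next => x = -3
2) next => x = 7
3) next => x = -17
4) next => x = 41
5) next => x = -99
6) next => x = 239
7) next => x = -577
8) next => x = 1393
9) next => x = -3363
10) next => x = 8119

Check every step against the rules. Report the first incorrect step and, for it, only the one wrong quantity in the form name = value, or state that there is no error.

step 1, x = 3

Step 1: x = -2*(1) + (1)*(5) + (0) = 3 — not what was recorded.
So the first discrepancy is step 1, where the right value is x = 3.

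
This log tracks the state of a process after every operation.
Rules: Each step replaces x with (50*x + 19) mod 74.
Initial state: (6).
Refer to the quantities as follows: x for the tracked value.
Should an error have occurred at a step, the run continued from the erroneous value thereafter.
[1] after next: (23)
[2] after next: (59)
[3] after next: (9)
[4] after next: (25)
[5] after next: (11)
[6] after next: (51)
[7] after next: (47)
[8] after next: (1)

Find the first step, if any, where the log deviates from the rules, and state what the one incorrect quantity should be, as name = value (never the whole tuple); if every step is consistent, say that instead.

Step 1: x = (50*6 + 19) mod 74 = 23 — same as recorded.
Step 2: x = (50*23 + 19) mod 74 = 59 — exactly as logged.
Step 3: x = (50*59 + 19) mod 74 = 9 — in agreement.
Step 4: x = (50*9 + 19) mod 74 = 25 — consistent with the log.
Step 5: x = (50*25 + 19) mod 74 = 11 — consistent with the log.
Step 6: x = (50*11 + 19) mod 74 = 51 — consistent with the log.
Step 7: x = (50*51 + 19) mod 74 = 53 — the log disagrees here.
First incorrect step: 7; the correct value is x = 53.

step 7, x = 53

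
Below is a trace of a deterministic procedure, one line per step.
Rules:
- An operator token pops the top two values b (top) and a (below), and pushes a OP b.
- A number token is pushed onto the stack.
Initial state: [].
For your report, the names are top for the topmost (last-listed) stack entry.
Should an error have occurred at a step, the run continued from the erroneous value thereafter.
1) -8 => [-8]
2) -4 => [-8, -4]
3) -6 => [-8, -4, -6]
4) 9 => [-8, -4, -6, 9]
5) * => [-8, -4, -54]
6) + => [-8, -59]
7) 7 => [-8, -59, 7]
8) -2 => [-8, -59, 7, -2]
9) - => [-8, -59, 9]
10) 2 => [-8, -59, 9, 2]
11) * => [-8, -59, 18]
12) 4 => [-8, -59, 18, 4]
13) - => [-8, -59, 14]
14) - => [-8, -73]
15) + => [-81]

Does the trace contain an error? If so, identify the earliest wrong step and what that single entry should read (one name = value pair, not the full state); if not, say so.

Step 1: push -8: top = -8 — checks out.
Step 2: push -4: top = -4 — verified.
Step 3: push -6: top = -6 — matches.
Step 4: push 9: top = 9 — agrees with the trace.
Step 5: -6 * 9 = -54 — exactly as logged.
Step 6: -4 + -54 = -58 — the entry is off here.
Conclusion: step 6 carries the first error; the entry should be top = -58.

step 6, top = -58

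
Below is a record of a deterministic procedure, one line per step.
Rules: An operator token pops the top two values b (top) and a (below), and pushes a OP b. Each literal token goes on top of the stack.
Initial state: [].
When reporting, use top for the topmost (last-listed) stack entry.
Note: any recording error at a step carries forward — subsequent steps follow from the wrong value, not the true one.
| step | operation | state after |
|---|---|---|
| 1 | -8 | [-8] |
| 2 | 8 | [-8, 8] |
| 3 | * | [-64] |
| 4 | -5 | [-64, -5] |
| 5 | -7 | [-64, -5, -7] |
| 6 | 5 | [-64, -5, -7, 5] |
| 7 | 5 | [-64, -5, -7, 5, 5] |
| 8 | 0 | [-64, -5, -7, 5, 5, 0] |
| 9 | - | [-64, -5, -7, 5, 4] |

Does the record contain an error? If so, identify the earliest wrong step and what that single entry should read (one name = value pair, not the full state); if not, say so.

step 9, top = 5

Recomputing the run from the initial state:
step 1: [-8]
step 2: [-8, 8]
step 3: [-64]
step 4: [-64, -5]
step 5: [-64, -5, -7]
step 6: [-64, -5, -7, 5]
step 7: [-64, -5, -7, 5, 5]
step 8: [-64, -5, -7, 5, 5, 0]
step 9: [-64, -5, -7, 5, 5]
The first disagreement with the record is at step 9, where the value should be top = 5.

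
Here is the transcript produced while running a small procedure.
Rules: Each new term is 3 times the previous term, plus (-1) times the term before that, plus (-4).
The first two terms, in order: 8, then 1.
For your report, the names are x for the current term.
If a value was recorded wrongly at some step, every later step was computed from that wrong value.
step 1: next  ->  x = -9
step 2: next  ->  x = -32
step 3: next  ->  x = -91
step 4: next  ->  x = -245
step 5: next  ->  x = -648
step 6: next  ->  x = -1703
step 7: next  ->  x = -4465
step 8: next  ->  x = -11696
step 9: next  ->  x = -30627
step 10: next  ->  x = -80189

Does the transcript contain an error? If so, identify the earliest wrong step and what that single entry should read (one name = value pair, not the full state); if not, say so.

no error

1. x = 3*(1) + (-1)*(8) + (-4) = -9 (consistent with the transcript)
2. x = 3*(-9) + (-1)*(1) + (-4) = -32 (consistent with the transcript)
3. x = 3*(-32) + (-1)*(-9) + (-4) = -91 (confirmed correct)
4. x = 3*(-91) + (-1)*(-32) + (-4) = -245 (no discrepancy)
5. x = 3*(-245) + (-1)*(-91) + (-4) = -648 (agrees with the transcript)
6. x = 3*(-648) + (-1)*(-245) + (-4) = -1703 (agrees with the transcript)
7. x = 3*(-1703) + (-1)*(-648) + (-4) = -4465 (verified)
8. x = 3*(-4465) + (-1)*(-1703) + (-4) = -11696 (matches)
9. x = 3*(-11696) + (-1)*(-4465) + (-4) = -30627 (consistent with the transcript)
10. x = 3*(-30627) + (-1)*(-11696) + (-4) = -80189 (consistent with the transcript)
Each recorded entry agrees with the recomputation.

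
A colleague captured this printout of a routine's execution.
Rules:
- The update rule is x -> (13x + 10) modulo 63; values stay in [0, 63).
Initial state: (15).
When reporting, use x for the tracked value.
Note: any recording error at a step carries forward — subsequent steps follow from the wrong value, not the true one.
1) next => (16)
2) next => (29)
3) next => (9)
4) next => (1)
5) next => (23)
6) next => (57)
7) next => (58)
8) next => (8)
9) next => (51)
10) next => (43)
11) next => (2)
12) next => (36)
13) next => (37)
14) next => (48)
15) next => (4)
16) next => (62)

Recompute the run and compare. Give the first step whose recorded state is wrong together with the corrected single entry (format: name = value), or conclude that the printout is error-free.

Recomputing the run from the initial state:
step 1: x = 16
step 2: x = 29
step 3: x = 9
step 4: x = 1
step 5: x = 23
step 6: x = 57
step 7: x = 58
step 8: x = 8
step 9: x = 51
step 10: x = 43
step 11: x = 2
step 12: x = 36
step 13: x = 37
step 14: x = 50
step 15: x = 30
step 16: x = 22
The first disagreement with the printout is at step 14, where the value should be x = 50.

step 14, x = 50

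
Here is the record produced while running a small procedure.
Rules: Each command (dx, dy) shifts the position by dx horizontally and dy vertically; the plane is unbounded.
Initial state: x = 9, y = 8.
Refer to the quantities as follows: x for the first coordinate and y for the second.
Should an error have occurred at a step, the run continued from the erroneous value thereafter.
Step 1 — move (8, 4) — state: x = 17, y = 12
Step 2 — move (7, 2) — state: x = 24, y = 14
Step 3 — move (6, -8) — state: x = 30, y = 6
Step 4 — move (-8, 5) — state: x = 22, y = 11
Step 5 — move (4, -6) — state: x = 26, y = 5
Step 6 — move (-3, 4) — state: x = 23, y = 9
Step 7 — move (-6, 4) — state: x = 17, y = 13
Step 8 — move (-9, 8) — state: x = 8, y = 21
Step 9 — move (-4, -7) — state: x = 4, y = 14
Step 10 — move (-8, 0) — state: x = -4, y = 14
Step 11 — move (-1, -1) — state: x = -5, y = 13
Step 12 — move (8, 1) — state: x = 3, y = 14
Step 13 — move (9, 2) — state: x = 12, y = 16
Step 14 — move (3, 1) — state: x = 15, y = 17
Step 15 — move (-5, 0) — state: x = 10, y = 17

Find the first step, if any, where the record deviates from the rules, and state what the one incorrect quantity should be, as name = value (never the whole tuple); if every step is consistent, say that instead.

no error

Recomputing the run from the initial state:
step 1: x = 17, y = 12
step 2: x = 24, y = 14
step 3: x = 30, y = 6
step 4: x = 22, y = 11
step 5: x = 26, y = 5
step 6: x = 23, y = 9
step 7: x = 17, y = 13
step 8: x = 8, y = 21
step 9: x = 4, y = 14
step 10: x = -4, y = 14
step 11: x = -5, y = 13
step 12: x = 3, y = 14
step 13: x = 12, y = 16
step 14: x = 15, y = 17
step 15: x = 10, y = 17
This matches the record at every step.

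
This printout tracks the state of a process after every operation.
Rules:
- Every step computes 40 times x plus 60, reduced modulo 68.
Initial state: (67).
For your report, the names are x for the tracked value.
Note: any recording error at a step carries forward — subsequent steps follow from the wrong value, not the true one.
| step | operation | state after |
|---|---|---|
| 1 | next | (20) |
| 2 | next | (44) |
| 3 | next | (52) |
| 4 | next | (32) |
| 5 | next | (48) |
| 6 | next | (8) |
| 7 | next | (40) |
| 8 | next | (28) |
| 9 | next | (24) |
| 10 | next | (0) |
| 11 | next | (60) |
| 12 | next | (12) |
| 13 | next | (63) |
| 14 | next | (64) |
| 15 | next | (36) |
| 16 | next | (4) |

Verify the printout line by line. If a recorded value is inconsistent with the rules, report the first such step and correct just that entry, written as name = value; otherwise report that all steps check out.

Step 1: x = (40*67 + 60) mod 68 = 20 — no discrepancy.
Step 2: x = (40*20 + 60) mod 68 = 44 — matches.
Step 3: x = (40*44 + 60) mod 68 = 52 — agrees with the printout.
Step 4: x = (40*52 + 60) mod 68 = 32 — matches.
Step 5: x = (40*32 + 60) mod 68 = 48 — agrees with the printout.
Step 6: x = (40*48 + 60) mod 68 = 8 — verified.
Step 7: x = (40*8 + 60) mod 68 = 40 — in agreement.
Step 8: x = (40*40 + 60) mod 68 = 28 — consistent with the printout.
Step 9: x = (40*28 + 60) mod 68 = 24 — exactly as logged.
Step 10: x = (40*24 + 60) mod 68 = 0 — agrees with the printout.
Step 11: x = (40*0 + 60) mod 68 = 60 — in agreement.
Step 12: x = (40*60 + 60) mod 68 = 12 — exactly as logged.
Step 13: x = (40*12 + 60) mod 68 = 64 — a discrepancy with the printout.
Step 13 is the first one off; corrected, x = 64.

step 13, x = 64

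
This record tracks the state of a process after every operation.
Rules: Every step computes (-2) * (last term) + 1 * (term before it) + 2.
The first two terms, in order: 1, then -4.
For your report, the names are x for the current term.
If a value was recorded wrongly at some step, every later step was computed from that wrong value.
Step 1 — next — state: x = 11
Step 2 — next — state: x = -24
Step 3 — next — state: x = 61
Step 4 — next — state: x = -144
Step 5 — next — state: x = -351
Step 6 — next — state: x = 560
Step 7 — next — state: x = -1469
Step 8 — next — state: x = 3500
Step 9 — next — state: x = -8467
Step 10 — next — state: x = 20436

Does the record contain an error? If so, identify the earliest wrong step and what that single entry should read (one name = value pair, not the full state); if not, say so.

Step 1: x = -2*(-4) + (1)*(1) + (2) = 11 — same as recorded.
Step 2: x = -2*(11) + (1)*(-4) + (2) = -24 — checks out.
Step 3: x = -2*(-24) + (1)*(11) + (2) = 61 — exactly as logged.
Step 4: x = -2*(61) + (1)*(-24) + (2) = -144 — consistent with the record.
Step 5: x = -2*(-144) + (1)*(61) + (2) = 351 — a discrepancy with the record.
Conclusion: step 5 carries the first error; the entry should be x = 351.

step 5, x = 351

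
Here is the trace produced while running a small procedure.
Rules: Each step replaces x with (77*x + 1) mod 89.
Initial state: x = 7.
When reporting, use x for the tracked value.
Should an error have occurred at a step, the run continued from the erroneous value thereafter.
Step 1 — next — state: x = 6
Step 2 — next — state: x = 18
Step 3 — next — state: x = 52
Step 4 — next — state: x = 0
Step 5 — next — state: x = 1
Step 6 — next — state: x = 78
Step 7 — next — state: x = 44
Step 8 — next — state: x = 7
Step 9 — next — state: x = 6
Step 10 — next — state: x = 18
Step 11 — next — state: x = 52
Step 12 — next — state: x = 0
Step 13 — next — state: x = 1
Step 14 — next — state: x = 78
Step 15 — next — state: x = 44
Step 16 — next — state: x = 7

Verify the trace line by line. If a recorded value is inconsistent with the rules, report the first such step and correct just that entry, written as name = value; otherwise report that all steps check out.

Recomputing the run from the initial state:
step 1: x = 6
step 2: x = 18
step 3: x = 52
step 4: x = 0
step 5: x = 1
step 6: x = 78
step 7: x = 44
step 8: x = 7
step 9: x = 6
step 10: x = 18
step 11: x = 52
step 12: x = 0
step 13: x = 1
step 14: x = 78
step 15: x = 44
step 16: x = 7
This matches the trace at every step.

no error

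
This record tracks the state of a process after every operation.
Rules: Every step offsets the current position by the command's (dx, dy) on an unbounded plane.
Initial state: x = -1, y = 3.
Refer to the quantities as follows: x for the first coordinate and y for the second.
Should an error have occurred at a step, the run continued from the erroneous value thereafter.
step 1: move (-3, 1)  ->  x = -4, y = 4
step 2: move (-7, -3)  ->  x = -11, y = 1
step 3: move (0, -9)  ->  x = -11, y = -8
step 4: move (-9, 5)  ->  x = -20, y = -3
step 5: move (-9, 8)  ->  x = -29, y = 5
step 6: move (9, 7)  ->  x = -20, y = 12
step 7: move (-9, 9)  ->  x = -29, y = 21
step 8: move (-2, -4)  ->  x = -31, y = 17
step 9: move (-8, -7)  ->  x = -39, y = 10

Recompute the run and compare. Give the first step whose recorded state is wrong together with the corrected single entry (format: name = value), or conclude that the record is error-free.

no error

Recomputing the run from the initial state:
step 1: x = -4, y = 4
step 2: x = -11, y = 1
step 3: x = -11, y = -8
step 4: x = -20, y = -3
step 5: x = -29, y = 5
step 6: x = -20, y = 12
step 7: x = -29, y = 21
step 8: x = -31, y = 17
step 9: x = -39, y = 10
This matches the record at every step.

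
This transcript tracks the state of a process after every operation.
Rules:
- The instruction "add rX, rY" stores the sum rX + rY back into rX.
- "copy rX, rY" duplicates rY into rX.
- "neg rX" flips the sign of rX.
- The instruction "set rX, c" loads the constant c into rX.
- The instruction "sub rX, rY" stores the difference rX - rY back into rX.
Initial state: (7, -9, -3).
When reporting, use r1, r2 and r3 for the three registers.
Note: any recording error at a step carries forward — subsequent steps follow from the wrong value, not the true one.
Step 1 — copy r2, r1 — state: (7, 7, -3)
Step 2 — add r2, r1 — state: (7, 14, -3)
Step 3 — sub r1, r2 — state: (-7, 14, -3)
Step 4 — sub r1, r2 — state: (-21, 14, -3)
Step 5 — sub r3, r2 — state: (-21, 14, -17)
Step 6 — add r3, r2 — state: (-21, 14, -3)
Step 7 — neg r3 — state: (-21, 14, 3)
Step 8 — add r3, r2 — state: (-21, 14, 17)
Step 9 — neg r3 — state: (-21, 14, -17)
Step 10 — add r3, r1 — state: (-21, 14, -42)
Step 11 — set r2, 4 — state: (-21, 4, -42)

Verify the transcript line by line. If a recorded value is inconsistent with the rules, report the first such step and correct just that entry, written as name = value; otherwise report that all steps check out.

step 10, r3 = -38

1. r2 = 7 (no discrepancy)
2. r2 = 7 + 7 = 14 (matches)
3. r1 = 7 - 14 = -7 (in agreement)
4. r1 = -7 - 14 = -21 (agrees with the transcript)
5. r3 = -3 - 14 = -17 (in agreement)
6. r3 = -17 + 14 = -3 (checks out)
7. r3 = -(-3) = 3 (confirmed correct)
8. r3 = 3 + 14 = 17 (agrees with the transcript)
9. r3 = -(17) = -17 (consistent with the transcript)
10. r3 = -17 + -21 = -38 (not what was recorded)
So the first discrepancy is step 10, where the right value is r3 = -38.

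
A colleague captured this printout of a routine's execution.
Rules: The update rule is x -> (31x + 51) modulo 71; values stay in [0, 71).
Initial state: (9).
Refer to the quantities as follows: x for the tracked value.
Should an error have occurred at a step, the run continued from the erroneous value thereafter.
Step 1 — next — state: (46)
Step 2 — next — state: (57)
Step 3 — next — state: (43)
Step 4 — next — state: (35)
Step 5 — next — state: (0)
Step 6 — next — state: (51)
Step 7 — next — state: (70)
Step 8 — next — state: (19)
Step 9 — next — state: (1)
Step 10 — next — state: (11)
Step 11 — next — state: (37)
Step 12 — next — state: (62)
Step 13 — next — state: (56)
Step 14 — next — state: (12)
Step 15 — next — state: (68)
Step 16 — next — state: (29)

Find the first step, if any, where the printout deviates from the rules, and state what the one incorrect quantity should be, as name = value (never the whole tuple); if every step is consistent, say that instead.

step 8, x = 20

Recomputing the run from the initial state:
step 1: x = 46
step 2: x = 57
step 3: x = 43
step 4: x = 35
step 5: x = 0
step 6: x = 51
step 7: x = 70
step 8: x = 20
step 9: x = 32
step 10: x = 49
step 11: x = 8
step 12: x = 15
step 13: x = 19
step 14: x = 1
step 15: x = 11
step 16: x = 37
The first disagreement with the printout is at step 8, where the value should be x = 20.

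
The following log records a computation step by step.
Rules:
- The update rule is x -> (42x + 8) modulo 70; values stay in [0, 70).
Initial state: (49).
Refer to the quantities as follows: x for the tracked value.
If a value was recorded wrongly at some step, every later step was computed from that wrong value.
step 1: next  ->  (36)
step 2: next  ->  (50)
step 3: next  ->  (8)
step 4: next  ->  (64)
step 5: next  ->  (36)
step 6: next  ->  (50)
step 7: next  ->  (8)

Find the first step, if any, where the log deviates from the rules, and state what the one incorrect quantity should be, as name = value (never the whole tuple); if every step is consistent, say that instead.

1. x = (42*49 + 8) mod 70 = 36 (agrees with the log)
2. x = (42*36 + 8) mod 70 = 50 (confirmed correct)
3. x = (42*50 + 8) mod 70 = 8 (checks out)
4. x = (42*8 + 8) mod 70 = 64 (consistent with the log)
5. x = (42*64 + 8) mod 70 = 36 (matches)
6. x = (42*36 + 8) mod 70 = 50 (matches)
7. x = (42*50 + 8) mod 70 = 8 (verified)
Each recorded entry agrees with the recomputation.

no error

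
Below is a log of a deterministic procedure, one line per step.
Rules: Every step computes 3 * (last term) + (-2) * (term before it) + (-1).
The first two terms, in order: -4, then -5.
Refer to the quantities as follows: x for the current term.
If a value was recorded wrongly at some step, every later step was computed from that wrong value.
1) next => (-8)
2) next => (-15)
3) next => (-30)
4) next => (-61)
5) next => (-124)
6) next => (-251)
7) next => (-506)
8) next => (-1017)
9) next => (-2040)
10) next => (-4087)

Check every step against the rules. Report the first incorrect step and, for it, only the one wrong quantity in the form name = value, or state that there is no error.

no error

step 1: x = 3*(-5) + (-2)*(-4) + (-1) = -8 -> same as recorded
step 2: x = 3*(-8) + (-2)*(-5) + (-1) = -15 -> verified
step 3: x = 3*(-15) + (-2)*(-8) + (-1) = -30 -> matches
step 4: x = 3*(-30) + (-2)*(-15) + (-1) = -61 -> checks out
step 5: x = 3*(-61) + (-2)*(-30) + (-1) = -124 -> no discrepancy
step 6: x = 3*(-124) + (-2)*(-61) + (-1) = -251 -> in agreement
step 7: x = 3*(-251) + (-2)*(-124) + (-1) = -506 -> confirmed correct
step 8: x = 3*(-506) + (-2)*(-251) + (-1) = -1017 -> no discrepancy
step 9: x = 3*(-1017) + (-2)*(-506) + (-1) = -2040 -> in agreement
step 10: x = 3*(-2040) + (-2)*(-1017) + (-1) = -4087 -> matches
The recomputation confirms every line.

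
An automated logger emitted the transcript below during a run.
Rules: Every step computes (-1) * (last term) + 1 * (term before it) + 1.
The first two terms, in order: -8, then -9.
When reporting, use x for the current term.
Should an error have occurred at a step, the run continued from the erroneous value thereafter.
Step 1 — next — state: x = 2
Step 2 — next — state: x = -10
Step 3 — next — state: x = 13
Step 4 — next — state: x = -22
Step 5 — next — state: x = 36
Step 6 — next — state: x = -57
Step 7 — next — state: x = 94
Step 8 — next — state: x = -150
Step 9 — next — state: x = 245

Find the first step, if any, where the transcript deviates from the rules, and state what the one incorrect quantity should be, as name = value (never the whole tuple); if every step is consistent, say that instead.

Recomputing the run from the initial state:
step 1: x = 2
step 2: x = -10
step 3: x = 13
step 4: x = -22
step 5: x = 36
step 6: x = -57
step 7: x = 94
step 8: x = -150
step 9: x = 245
This matches the transcript at every step.

no error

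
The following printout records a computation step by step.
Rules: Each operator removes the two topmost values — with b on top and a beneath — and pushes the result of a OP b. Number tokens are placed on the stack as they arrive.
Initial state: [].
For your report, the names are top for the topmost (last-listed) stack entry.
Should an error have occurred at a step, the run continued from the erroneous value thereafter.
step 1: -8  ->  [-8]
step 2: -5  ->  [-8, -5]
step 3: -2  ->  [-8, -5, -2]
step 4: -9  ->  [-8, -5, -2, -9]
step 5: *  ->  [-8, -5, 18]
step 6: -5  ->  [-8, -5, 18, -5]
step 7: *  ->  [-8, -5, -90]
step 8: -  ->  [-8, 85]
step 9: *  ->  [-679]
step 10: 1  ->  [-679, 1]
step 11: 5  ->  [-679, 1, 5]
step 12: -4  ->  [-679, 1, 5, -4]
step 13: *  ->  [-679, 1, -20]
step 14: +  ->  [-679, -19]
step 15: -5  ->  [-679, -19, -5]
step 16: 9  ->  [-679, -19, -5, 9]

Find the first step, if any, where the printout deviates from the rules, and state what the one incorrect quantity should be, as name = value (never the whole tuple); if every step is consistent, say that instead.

step 1: push -8: top = -8 -> verified
step 2: push -5: top = -5 -> checks out
step 3: push -2: top = -2 -> in agreement
step 4: push -9: top = -9 -> no discrepancy
step 5: -2 * -9 = 18 -> no discrepancy
step 6: push -5: top = -5 -> confirmed correct
step 7: 18 * -5 = -90 -> no discrepancy
step 8: -5 - -90 = 85 -> exactly as logged
step 9: -8 * 85 = -680 -> the printout disagrees here
The earliest wrong entry is at step 9: it should read top = -680.

step 9, top = -680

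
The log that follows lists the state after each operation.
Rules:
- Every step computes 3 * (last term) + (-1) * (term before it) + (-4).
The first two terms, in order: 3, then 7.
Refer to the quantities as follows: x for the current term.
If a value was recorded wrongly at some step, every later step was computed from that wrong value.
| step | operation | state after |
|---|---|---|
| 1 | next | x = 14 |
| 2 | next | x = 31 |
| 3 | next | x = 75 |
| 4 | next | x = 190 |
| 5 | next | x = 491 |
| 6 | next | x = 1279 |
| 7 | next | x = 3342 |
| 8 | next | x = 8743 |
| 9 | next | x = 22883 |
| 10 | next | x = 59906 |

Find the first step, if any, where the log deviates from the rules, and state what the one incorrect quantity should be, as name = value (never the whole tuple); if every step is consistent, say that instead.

Recomputing the run from the initial state:
step 1: x = 14
step 2: x = 31
step 3: x = 75
step 4: x = 190
step 5: x = 491
step 6: x = 1279
step 7: x = 3342
step 8: x = 8743
step 9: x = 22883
step 10: x = 59902
The first disagreement with the log is at step 10, where the value should be x = 59902.

step 10, x = 59902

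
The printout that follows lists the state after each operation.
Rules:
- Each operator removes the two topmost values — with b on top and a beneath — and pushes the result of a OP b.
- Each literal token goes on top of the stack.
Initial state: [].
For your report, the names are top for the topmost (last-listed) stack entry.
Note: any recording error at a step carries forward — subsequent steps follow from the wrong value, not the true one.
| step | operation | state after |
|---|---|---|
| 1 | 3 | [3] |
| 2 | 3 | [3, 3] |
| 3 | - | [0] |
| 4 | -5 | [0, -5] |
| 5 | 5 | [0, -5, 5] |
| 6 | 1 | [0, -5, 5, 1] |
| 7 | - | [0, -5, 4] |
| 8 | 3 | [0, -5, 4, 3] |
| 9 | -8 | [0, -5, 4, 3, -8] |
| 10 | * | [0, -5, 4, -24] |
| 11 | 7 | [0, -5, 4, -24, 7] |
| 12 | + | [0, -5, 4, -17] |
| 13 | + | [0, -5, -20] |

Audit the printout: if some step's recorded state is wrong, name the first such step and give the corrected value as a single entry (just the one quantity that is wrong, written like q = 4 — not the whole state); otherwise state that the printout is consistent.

step 13, top = -13

Step 1: push 3: top = 3 — matches.
Step 2: push 3: top = 3 — matches.
Step 3: 3 - 3 = 0 — consistent with the printout.
Step 4: push -5: top = -5 — same as recorded.
Step 5: push 5: top = 5 — exactly as logged.
Step 6: push 1: top = 1 — exactly as logged.
Step 7: 5 - 1 = 4 — agrees with the printout.
Step 8: push 3: top = 3 — confirmed correct.
Step 9: push -8: top = -8 — same as recorded.
Step 10: 3 * -8 = -24 — no discrepancy.
Step 11: push 7: top = 7 — checks out.
Step 12: -24 + 7 = -17 — matches.
Step 13: 4 + -17 = -13 — the entry is off here.
First incorrect step: 13; the correct value is top = -13.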